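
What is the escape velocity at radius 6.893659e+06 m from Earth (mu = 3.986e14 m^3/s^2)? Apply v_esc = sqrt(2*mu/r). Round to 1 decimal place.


Step 1: 2*mu/r = 2 * 3.986e14 / 6.893659e+06 = 115642505.6708
Step 2: v_esc = sqrt(115642505.6708) = 10753.7 m/s

10753.7


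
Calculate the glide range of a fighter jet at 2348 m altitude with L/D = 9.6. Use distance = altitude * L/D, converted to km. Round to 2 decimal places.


Step 1: Glide distance = altitude * L/D = 2348 * 9.6 = 22540.8 m
Step 2: Convert to km: 22540.8 / 1000 = 22.54 km

22.54


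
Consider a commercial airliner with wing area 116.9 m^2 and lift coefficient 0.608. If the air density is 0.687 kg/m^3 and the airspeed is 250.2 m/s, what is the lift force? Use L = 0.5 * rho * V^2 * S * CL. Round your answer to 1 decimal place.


Step 1: Calculate dynamic pressure q = 0.5 * 0.687 * 250.2^2 = 0.5 * 0.687 * 62600.04 = 21503.1137 Pa
Step 2: Multiply by wing area and lift coefficient: L = 21503.1137 * 116.9 * 0.608
Step 3: L = 2513713.9962 * 0.608 = 1528338.1 N

1528338.1


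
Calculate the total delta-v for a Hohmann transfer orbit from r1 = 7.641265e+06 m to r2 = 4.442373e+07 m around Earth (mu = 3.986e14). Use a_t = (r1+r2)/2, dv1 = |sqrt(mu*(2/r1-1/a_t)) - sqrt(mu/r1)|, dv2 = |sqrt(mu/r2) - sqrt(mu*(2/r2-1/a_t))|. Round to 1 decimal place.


Step 1: Transfer semi-major axis a_t = (7.641265e+06 + 4.442373e+07) / 2 = 2.603250e+07 m
Step 2: v1 (circular at r1) = sqrt(mu/r1) = 7222.47 m/s
Step 3: v_t1 = sqrt(mu*(2/r1 - 1/a_t)) = 9434.86 m/s
Step 4: dv1 = |9434.86 - 7222.47| = 2212.39 m/s
Step 5: v2 (circular at r2) = 2995.44 m/s, v_t2 = 1622.88 m/s
Step 6: dv2 = |2995.44 - 1622.88| = 1372.57 m/s
Step 7: Total delta-v = 2212.39 + 1372.57 = 3585.0 m/s

3585.0


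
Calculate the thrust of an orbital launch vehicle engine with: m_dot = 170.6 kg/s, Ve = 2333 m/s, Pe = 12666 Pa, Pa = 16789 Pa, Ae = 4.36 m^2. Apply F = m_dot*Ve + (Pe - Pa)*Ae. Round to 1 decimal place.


Step 1: Momentum thrust = m_dot * Ve = 170.6 * 2333 = 398009.8 N
Step 2: Pressure thrust = (Pe - Pa) * Ae = (12666 - 16789) * 4.36 = -17976.28 N
Step 3: Total thrust F = 398009.8 + -17976.28 = 380033.5 N

380033.5


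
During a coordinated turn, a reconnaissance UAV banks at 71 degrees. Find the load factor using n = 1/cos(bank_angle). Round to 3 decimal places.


Step 1: Convert 71 degrees to radians = 1.239184
Step 2: cos(71 deg) = 0.325568
Step 3: n = 1 / 0.325568 = 3.072

3.072


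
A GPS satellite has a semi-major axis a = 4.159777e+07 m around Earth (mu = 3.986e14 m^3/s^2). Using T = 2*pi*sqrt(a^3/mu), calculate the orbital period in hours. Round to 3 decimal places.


Step 1: a^3 / mu = 7.197972e+22 / 3.986e14 = 1.805813e+08
Step 2: sqrt(1.805813e+08) = 13438.0554 s
Step 3: T = 2*pi * 13438.0554 = 84433.79 s
Step 4: T in hours = 84433.79 / 3600 = 23.454 hours

23.454


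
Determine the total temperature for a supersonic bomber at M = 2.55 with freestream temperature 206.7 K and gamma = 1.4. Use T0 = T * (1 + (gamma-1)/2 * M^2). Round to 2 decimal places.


Step 1: (gamma-1)/2 = 0.2
Step 2: M^2 = 6.5025
Step 3: 1 + 0.2 * 6.5025 = 2.3005
Step 4: T0 = 206.7 * 2.3005 = 475.51 K

475.51


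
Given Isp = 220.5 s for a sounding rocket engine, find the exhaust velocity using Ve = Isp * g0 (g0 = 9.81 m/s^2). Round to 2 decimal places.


Step 1: Ve = Isp * g0 = 220.5 * 9.81
Step 2: Ve = 2163.11 m/s

2163.11


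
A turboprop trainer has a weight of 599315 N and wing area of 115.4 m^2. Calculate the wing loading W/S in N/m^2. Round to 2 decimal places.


Step 1: Wing loading = W / S = 599315 / 115.4
Step 2: Wing loading = 5193.37 N/m^2

5193.37


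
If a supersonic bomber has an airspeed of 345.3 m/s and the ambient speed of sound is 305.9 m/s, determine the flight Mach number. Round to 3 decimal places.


Step 1: M = V / a = 345.3 / 305.9
Step 2: M = 1.129

1.129


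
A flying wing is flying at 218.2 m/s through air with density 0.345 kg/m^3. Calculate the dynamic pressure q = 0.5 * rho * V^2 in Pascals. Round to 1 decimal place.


Step 1: V^2 = 218.2^2 = 47611.24
Step 2: q = 0.5 * 0.345 * 47611.24
Step 3: q = 8212.9 Pa

8212.9


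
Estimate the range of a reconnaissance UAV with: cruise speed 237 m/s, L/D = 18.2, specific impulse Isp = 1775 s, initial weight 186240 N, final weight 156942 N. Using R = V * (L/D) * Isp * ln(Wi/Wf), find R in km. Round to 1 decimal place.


Step 1: Coefficient = V * (L/D) * Isp = 237 * 18.2 * 1775 = 7656285.0 m
Step 2: Wi/Wf = 186240 / 156942 = 1.18668
Step 3: ln(1.18668) = 0.17116
Step 4: R = 7656285.0 * 0.17116 = 1310448.6 m = 1310.4 km

1310.4


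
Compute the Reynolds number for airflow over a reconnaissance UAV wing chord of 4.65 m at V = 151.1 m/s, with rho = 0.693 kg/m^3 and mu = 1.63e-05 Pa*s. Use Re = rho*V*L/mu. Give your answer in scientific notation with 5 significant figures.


Step 1: Numerator = rho * V * L = 0.693 * 151.1 * 4.65 = 486.912195
Step 2: Re = 486.912195 / 1.63e-05
Step 3: Re = 2.9872e+07

2.9872e+07


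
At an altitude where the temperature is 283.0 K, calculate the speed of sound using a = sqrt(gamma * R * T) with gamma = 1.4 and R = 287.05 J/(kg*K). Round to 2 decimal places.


Step 1: gamma * R * T = 1.4 * 287.05 * 283.0 = 113729.21
Step 2: a = sqrt(113729.21) = 337.24 m/s

337.24


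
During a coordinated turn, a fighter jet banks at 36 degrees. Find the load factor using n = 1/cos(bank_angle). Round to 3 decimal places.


Step 1: Convert 36 degrees to radians = 0.628319
Step 2: cos(36 deg) = 0.809017
Step 3: n = 1 / 0.809017 = 1.236

1.236


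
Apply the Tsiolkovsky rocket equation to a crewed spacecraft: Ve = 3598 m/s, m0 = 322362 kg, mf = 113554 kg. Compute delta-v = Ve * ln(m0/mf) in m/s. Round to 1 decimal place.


Step 1: Mass ratio m0/mf = 322362 / 113554 = 2.838843
Step 2: ln(2.838843) = 1.043397
Step 3: delta-v = 3598 * 1.043397 = 3754.1 m/s

3754.1


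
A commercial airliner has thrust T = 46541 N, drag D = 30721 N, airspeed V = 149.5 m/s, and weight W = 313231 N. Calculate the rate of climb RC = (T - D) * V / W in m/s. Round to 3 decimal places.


Step 1: Excess thrust = T - D = 46541 - 30721 = 15820 N
Step 2: Excess power = 15820 * 149.5 = 2365090.0 W
Step 3: RC = 2365090.0 / 313231 = 7.551 m/s

7.551


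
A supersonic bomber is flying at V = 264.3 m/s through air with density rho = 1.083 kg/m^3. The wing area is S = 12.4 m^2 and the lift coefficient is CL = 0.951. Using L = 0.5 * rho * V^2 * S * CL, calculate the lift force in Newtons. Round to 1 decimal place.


Step 1: Calculate dynamic pressure q = 0.5 * 1.083 * 264.3^2 = 0.5 * 1.083 * 69854.49 = 37826.2063 Pa
Step 2: Multiply by wing area and lift coefficient: L = 37826.2063 * 12.4 * 0.951
Step 3: L = 469044.9586 * 0.951 = 446061.8 N

446061.8


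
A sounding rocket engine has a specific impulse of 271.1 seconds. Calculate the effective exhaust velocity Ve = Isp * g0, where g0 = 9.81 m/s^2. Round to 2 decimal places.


Step 1: Ve = Isp * g0 = 271.1 * 9.81
Step 2: Ve = 2659.49 m/s

2659.49


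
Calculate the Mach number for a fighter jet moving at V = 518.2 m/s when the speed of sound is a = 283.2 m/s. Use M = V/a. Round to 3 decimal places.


Step 1: M = V / a = 518.2 / 283.2
Step 2: M = 1.830

1.830


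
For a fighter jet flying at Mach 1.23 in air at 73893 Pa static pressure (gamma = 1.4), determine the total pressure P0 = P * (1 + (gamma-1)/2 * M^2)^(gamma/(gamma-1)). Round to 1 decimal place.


Step 1: (gamma-1)/2 * M^2 = 0.2 * 1.5129 = 0.30258
Step 2: 1 + 0.30258 = 1.30258
Step 3: Exponent gamma/(gamma-1) = 3.5
Step 4: P0 = 73893 * 1.30258^3.5 = 186388.3 Pa

186388.3


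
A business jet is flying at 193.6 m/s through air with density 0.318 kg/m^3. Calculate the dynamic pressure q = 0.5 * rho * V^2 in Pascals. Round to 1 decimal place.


Step 1: V^2 = 193.6^2 = 37480.96
Step 2: q = 0.5 * 0.318 * 37480.96
Step 3: q = 5959.5 Pa

5959.5


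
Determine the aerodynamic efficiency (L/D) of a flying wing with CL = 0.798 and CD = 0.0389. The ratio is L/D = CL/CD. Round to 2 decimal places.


Step 1: L/D = CL / CD = 0.798 / 0.0389
Step 2: L/D = 20.51

20.51


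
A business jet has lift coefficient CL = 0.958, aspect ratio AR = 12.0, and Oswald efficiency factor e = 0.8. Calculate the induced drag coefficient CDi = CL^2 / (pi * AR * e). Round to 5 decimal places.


Step 1: CL^2 = 0.958^2 = 0.917764
Step 2: pi * AR * e = 3.14159 * 12.0 * 0.8 = 30.159289
Step 3: CDi = 0.917764 / 30.159289 = 0.03043

0.03043


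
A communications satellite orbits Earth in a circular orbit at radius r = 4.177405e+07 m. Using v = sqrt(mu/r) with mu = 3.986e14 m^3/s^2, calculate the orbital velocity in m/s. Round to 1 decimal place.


Step 1: mu / r = 3.986e14 / 4.177405e+07 = 9541808.8502
Step 2: v = sqrt(9541808.8502) = 3089.0 m/s

3089.0


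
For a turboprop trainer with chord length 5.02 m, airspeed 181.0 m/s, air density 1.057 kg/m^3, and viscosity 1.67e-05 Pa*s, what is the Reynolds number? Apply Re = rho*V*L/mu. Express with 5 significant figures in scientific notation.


Step 1: Numerator = rho * V * L = 1.057 * 181.0 * 5.02 = 960.41134
Step 2: Re = 960.41134 / 1.67e-05
Step 3: Re = 5.7510e+07

5.7510e+07


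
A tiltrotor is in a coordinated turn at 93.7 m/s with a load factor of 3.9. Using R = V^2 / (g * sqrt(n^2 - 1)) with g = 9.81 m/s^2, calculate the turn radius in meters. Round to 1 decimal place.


Step 1: V^2 = 93.7^2 = 8779.69
Step 2: n^2 - 1 = 3.9^2 - 1 = 14.21
Step 3: sqrt(14.21) = 3.769615
Step 4: R = 8779.69 / (9.81 * 3.769615) = 237.4 m

237.4


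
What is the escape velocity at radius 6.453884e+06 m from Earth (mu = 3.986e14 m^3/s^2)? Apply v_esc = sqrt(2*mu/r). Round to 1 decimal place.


Step 1: 2*mu/r = 2 * 3.986e14 / 6.453884e+06 = 123522517.6034
Step 2: v_esc = sqrt(123522517.6034) = 11114.1 m/s

11114.1


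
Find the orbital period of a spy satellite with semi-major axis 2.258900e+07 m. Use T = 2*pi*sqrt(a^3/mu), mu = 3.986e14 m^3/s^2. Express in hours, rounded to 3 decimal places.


Step 1: a^3 / mu = 1.152633e+22 / 3.986e14 = 2.891703e+07
Step 2: sqrt(2.891703e+07) = 5377.4559 s
Step 3: T = 2*pi * 5377.4559 = 33787.55 s
Step 4: T in hours = 33787.55 / 3600 = 9.385 hours

9.385


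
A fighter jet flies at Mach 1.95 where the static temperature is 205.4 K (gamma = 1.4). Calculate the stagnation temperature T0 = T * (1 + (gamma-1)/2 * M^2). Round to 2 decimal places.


Step 1: (gamma-1)/2 = 0.2
Step 2: M^2 = 3.8025
Step 3: 1 + 0.2 * 3.8025 = 1.7605
Step 4: T0 = 205.4 * 1.7605 = 361.61 K

361.61


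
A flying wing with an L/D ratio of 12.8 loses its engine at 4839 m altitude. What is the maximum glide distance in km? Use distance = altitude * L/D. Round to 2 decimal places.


Step 1: Glide distance = altitude * L/D = 4839 * 12.8 = 61939.2 m
Step 2: Convert to km: 61939.2 / 1000 = 61.94 km

61.94


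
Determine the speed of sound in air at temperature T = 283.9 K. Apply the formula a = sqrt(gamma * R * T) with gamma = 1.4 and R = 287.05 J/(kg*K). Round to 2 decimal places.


Step 1: gamma * R * T = 1.4 * 287.05 * 283.9 = 114090.893
Step 2: a = sqrt(114090.893) = 337.77 m/s

337.77


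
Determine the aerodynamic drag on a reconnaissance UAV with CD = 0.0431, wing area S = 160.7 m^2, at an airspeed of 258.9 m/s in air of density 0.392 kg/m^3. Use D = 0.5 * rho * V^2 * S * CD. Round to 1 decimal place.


Step 1: Dynamic pressure q = 0.5 * 0.392 * 258.9^2 = 13137.7252 Pa
Step 2: Drag D = q * S * CD = 13137.7252 * 160.7 * 0.0431
Step 3: D = 90994.1 N

90994.1


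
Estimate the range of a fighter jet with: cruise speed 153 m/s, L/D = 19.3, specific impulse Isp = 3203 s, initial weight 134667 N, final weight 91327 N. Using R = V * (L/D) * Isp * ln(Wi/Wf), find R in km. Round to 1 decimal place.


Step 1: Coefficient = V * (L/D) * Isp = 153 * 19.3 * 3203 = 9458138.7 m
Step 2: Wi/Wf = 134667 / 91327 = 1.474558
Step 3: ln(1.474558) = 0.388359
Step 4: R = 9458138.7 * 0.388359 = 3673149.4 m = 3673.1 km

3673.1


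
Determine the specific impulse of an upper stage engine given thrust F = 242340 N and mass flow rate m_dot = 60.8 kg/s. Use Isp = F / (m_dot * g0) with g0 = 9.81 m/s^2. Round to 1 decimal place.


Step 1: m_dot * g0 = 60.8 * 9.81 = 596.45
Step 2: Isp = 242340 / 596.45 = 406.3 s

406.3


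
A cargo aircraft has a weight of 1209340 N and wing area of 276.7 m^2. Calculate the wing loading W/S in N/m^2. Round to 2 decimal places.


Step 1: Wing loading = W / S = 1209340 / 276.7
Step 2: Wing loading = 4370.58 N/m^2

4370.58


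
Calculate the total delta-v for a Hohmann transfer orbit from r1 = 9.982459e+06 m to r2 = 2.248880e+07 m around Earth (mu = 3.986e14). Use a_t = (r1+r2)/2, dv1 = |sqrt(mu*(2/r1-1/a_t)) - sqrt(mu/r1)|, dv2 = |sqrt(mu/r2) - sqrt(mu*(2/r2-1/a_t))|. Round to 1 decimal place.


Step 1: Transfer semi-major axis a_t = (9.982459e+06 + 2.248880e+07) / 2 = 1.623563e+07 m
Step 2: v1 (circular at r1) = sqrt(mu/r1) = 6319.02 m/s
Step 3: v_t1 = sqrt(mu*(2/r1 - 1/a_t)) = 7437.01 m/s
Step 4: dv1 = |7437.01 - 6319.02| = 1117.99 m/s
Step 5: v2 (circular at r2) = 4210.03 m/s, v_t2 = 3301.18 m/s
Step 6: dv2 = |4210.03 - 3301.18| = 908.85 m/s
Step 7: Total delta-v = 1117.99 + 908.85 = 2026.8 m/s

2026.8


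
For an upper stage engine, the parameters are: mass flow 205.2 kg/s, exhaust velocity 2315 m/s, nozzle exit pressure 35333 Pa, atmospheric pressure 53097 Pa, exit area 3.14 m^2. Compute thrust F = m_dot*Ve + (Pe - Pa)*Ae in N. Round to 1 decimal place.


Step 1: Momentum thrust = m_dot * Ve = 205.2 * 2315 = 475038.0 N
Step 2: Pressure thrust = (Pe - Pa) * Ae = (35333 - 53097) * 3.14 = -55778.96 N
Step 3: Total thrust F = 475038.0 + -55778.96 = 419259.0 N

419259.0


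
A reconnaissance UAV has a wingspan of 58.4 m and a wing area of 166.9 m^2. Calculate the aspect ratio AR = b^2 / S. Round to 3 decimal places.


Step 1: b^2 = 58.4^2 = 3410.56
Step 2: AR = 3410.56 / 166.9 = 20.435

20.435


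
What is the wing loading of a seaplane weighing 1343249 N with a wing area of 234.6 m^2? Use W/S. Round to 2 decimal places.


Step 1: Wing loading = W / S = 1343249 / 234.6
Step 2: Wing loading = 5725.70 N/m^2

5725.70


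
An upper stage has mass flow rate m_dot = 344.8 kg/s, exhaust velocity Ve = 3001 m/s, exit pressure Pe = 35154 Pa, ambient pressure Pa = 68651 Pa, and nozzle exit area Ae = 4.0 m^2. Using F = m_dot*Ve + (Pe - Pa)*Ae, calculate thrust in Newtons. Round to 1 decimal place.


Step 1: Momentum thrust = m_dot * Ve = 344.8 * 3001 = 1034744.8 N
Step 2: Pressure thrust = (Pe - Pa) * Ae = (35154 - 68651) * 4.0 = -133988.0 N
Step 3: Total thrust F = 1034744.8 + -133988.0 = 900756.8 N

900756.8


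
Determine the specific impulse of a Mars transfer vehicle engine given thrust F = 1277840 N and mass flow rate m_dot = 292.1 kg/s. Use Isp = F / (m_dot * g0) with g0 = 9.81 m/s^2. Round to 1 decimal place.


Step 1: m_dot * g0 = 292.1 * 9.81 = 2865.5
Step 2: Isp = 1277840 / 2865.5 = 445.9 s

445.9


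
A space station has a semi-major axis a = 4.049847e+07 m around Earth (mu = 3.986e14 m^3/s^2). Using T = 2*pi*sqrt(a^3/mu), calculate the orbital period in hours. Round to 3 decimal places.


Step 1: a^3 / mu = 6.642260e+22 / 3.986e14 = 1.666397e+08
Step 2: sqrt(1.666397e+08) = 12908.9012 s
Step 3: T = 2*pi * 12908.9012 = 81109.02 s
Step 4: T in hours = 81109.02 / 3600 = 22.530 hours

22.530


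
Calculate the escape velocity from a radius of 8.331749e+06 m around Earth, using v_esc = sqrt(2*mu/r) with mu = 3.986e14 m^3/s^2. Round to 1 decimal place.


Step 1: 2*mu/r = 2 * 3.986e14 / 8.331749e+06 = 95682191.0982
Step 2: v_esc = sqrt(95682191.0982) = 9781.7 m/s

9781.7


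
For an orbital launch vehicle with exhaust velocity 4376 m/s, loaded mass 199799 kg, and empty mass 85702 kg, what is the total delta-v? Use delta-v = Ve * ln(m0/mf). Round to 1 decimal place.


Step 1: Mass ratio m0/mf = 199799 / 85702 = 2.331322
Step 2: ln(2.331322) = 0.846436
Step 3: delta-v = 4376 * 0.846436 = 3704.0 m/s

3704.0


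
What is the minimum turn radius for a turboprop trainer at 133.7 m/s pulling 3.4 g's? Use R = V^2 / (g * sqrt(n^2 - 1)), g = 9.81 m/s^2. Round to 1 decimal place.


Step 1: V^2 = 133.7^2 = 17875.69
Step 2: n^2 - 1 = 3.4^2 - 1 = 10.56
Step 3: sqrt(10.56) = 3.249615
Step 4: R = 17875.69 / (9.81 * 3.249615) = 560.7 m

560.7


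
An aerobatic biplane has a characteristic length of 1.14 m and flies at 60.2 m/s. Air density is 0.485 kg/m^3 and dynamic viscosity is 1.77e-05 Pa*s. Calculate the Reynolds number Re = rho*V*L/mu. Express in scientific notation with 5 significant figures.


Step 1: Numerator = rho * V * L = 0.485 * 60.2 * 1.14 = 33.28458
Step 2: Re = 33.28458 / 1.77e-05
Step 3: Re = 1.8805e+06

1.8805e+06


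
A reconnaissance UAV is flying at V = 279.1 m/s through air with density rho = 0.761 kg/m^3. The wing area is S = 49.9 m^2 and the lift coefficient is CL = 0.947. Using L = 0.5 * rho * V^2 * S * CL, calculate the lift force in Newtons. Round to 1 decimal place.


Step 1: Calculate dynamic pressure q = 0.5 * 0.761 * 279.1^2 = 0.5 * 0.761 * 77896.81 = 29639.7362 Pa
Step 2: Multiply by wing area and lift coefficient: L = 29639.7362 * 49.9 * 0.947
Step 3: L = 1479022.8366 * 0.947 = 1400634.6 N

1400634.6


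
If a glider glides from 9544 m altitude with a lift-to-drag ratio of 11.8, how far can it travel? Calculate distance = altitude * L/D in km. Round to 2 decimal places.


Step 1: Glide distance = altitude * L/D = 9544 * 11.8 = 112619.2 m
Step 2: Convert to km: 112619.2 / 1000 = 112.62 km

112.62


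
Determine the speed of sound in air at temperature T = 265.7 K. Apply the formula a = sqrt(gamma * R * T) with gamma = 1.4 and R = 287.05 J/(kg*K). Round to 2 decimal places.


Step 1: gamma * R * T = 1.4 * 287.05 * 265.7 = 106776.859
Step 2: a = sqrt(106776.859) = 326.77 m/s

326.77


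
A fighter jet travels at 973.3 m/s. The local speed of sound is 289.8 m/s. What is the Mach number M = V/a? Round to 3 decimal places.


Step 1: M = V / a = 973.3 / 289.8
Step 2: M = 3.359

3.359


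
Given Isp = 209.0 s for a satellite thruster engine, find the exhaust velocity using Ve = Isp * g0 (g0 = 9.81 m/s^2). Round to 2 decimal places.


Step 1: Ve = Isp * g0 = 209.0 * 9.81
Step 2: Ve = 2050.29 m/s

2050.29


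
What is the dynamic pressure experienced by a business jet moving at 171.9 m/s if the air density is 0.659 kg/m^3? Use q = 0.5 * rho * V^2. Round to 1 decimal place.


Step 1: V^2 = 171.9^2 = 29549.61
Step 2: q = 0.5 * 0.659 * 29549.61
Step 3: q = 9736.6 Pa

9736.6


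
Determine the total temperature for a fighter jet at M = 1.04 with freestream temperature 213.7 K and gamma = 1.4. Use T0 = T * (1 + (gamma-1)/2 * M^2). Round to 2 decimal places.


Step 1: (gamma-1)/2 = 0.2
Step 2: M^2 = 1.0816
Step 3: 1 + 0.2 * 1.0816 = 1.21632
Step 4: T0 = 213.7 * 1.21632 = 259.93 K

259.93


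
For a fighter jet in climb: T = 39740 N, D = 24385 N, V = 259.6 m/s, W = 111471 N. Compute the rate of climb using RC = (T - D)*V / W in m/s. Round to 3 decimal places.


Step 1: Excess thrust = T - D = 39740 - 24385 = 15355 N
Step 2: Excess power = 15355 * 259.6 = 3986158.0 W
Step 3: RC = 3986158.0 / 111471 = 35.760 m/s

35.760


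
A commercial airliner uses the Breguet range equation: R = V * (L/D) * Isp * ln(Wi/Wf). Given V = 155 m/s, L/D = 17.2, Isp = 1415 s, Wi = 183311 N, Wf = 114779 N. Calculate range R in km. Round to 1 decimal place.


Step 1: Coefficient = V * (L/D) * Isp = 155 * 17.2 * 1415 = 3772390.0 m
Step 2: Wi/Wf = 183311 / 114779 = 1.597078
Step 3: ln(1.597078) = 0.468176
Step 4: R = 3772390.0 * 0.468176 = 1766141.0 m = 1766.1 km

1766.1


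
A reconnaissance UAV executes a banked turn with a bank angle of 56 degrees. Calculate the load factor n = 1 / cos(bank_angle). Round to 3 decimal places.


Step 1: Convert 56 degrees to radians = 0.977384
Step 2: cos(56 deg) = 0.559193
Step 3: n = 1 / 0.559193 = 1.788

1.788


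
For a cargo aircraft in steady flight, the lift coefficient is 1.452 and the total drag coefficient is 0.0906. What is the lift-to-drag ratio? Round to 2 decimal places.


Step 1: L/D = CL / CD = 1.452 / 0.0906
Step 2: L/D = 16.03

16.03


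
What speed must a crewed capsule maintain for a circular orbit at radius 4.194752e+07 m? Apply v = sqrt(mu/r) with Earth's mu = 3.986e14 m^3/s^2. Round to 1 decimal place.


Step 1: mu / r = 3.986e14 / 4.194752e+07 = 9502349.6026
Step 2: v = sqrt(9502349.6026) = 3082.6 m/s

3082.6


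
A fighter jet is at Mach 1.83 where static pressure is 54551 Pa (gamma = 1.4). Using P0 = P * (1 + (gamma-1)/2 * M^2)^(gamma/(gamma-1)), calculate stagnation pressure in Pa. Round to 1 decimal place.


Step 1: (gamma-1)/2 * M^2 = 0.2 * 3.3489 = 0.66978
Step 2: 1 + 0.66978 = 1.66978
Step 3: Exponent gamma/(gamma-1) = 3.5
Step 4: P0 = 54551 * 1.66978^3.5 = 328178.5 Pa

328178.5


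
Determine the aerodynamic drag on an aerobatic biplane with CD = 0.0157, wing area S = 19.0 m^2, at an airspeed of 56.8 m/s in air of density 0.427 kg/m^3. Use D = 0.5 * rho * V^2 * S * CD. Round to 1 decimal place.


Step 1: Dynamic pressure q = 0.5 * 0.427 * 56.8^2 = 688.8022 Pa
Step 2: Drag D = q * S * CD = 688.8022 * 19.0 * 0.0157
Step 3: D = 205.5 N

205.5


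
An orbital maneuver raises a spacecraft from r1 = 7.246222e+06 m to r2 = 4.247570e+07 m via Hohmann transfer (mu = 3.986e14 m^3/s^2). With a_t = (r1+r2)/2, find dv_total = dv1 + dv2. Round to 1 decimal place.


Step 1: Transfer semi-major axis a_t = (7.246222e+06 + 4.247570e+07) / 2 = 2.486096e+07 m
Step 2: v1 (circular at r1) = sqrt(mu/r1) = 7416.74 m/s
Step 3: v_t1 = sqrt(mu*(2/r1 - 1/a_t)) = 9694.47 m/s
Step 4: dv1 = |9694.47 - 7416.74| = 2277.74 m/s
Step 5: v2 (circular at r2) = 3063.36 m/s, v_t2 = 1653.85 m/s
Step 6: dv2 = |3063.36 - 1653.85| = 1409.52 m/s
Step 7: Total delta-v = 2277.74 + 1409.52 = 3687.3 m/s

3687.3


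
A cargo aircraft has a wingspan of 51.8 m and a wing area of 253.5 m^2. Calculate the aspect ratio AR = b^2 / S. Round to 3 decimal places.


Step 1: b^2 = 51.8^2 = 2683.24
Step 2: AR = 2683.24 / 253.5 = 10.585

10.585


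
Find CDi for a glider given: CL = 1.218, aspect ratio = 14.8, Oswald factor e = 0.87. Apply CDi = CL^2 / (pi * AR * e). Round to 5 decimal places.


Step 1: CL^2 = 1.218^2 = 1.483524
Step 2: pi * AR * e = 3.14159 * 14.8 * 0.87 = 40.451147
Step 3: CDi = 1.483524 / 40.451147 = 0.03667

0.03667


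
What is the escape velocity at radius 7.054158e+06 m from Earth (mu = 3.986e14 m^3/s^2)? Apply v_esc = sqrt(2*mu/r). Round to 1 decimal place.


Step 1: 2*mu/r = 2 * 3.986e14 / 7.054158e+06 = 113011361.5261
Step 2: v_esc = sqrt(113011361.5261) = 10630.7 m/s

10630.7


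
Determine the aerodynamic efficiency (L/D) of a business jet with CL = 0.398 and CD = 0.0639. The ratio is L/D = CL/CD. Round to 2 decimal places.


Step 1: L/D = CL / CD = 0.398 / 0.0639
Step 2: L/D = 6.23

6.23


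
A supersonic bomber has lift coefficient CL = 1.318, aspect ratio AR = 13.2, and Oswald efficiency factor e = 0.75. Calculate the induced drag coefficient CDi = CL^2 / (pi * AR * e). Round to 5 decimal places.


Step 1: CL^2 = 1.318^2 = 1.737124
Step 2: pi * AR * e = 3.14159 * 13.2 * 0.75 = 31.101767
Step 3: CDi = 1.737124 / 31.101767 = 0.05585

0.05585


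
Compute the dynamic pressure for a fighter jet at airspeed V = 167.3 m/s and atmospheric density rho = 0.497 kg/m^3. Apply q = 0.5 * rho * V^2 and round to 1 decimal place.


Step 1: V^2 = 167.3^2 = 27989.29
Step 2: q = 0.5 * 0.497 * 27989.29
Step 3: q = 6955.3 Pa

6955.3


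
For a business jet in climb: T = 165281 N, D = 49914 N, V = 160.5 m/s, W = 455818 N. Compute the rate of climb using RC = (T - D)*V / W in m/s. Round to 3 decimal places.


Step 1: Excess thrust = T - D = 165281 - 49914 = 115367 N
Step 2: Excess power = 115367 * 160.5 = 18516403.5 W
Step 3: RC = 18516403.5 / 455818 = 40.622 m/s

40.622


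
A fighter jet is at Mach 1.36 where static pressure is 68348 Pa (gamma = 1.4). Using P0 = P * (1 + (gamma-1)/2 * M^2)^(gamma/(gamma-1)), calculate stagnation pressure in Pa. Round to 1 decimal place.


Step 1: (gamma-1)/2 * M^2 = 0.2 * 1.8496 = 0.36992
Step 2: 1 + 0.36992 = 1.36992
Step 3: Exponent gamma/(gamma-1) = 3.5
Step 4: P0 = 68348 * 1.36992^3.5 = 205664.4 Pa

205664.4


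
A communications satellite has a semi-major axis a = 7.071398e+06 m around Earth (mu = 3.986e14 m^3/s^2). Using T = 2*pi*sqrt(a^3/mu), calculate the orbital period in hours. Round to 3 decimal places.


Step 1: a^3 / mu = 3.536029e+20 / 3.986e14 = 8.871122e+05
Step 2: sqrt(8.871122e+05) = 941.8663 s
Step 3: T = 2*pi * 941.8663 = 5917.92 s
Step 4: T in hours = 5917.92 / 3600 = 1.644 hours

1.644


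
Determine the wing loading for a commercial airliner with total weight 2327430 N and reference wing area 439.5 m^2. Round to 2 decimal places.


Step 1: Wing loading = W / S = 2327430 / 439.5
Step 2: Wing loading = 5295.63 N/m^2

5295.63


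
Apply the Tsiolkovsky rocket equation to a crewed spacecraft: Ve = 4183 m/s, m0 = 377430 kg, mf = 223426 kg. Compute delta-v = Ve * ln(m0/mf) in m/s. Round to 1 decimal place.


Step 1: Mass ratio m0/mf = 377430 / 223426 = 1.689284
Step 2: ln(1.689284) = 0.524305
Step 3: delta-v = 4183 * 0.524305 = 2193.2 m/s

2193.2


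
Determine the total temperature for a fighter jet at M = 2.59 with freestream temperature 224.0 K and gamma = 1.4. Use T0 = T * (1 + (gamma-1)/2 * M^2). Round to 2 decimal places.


Step 1: (gamma-1)/2 = 0.2
Step 2: M^2 = 6.7081
Step 3: 1 + 0.2 * 6.7081 = 2.34162
Step 4: T0 = 224.0 * 2.34162 = 524.52 K

524.52


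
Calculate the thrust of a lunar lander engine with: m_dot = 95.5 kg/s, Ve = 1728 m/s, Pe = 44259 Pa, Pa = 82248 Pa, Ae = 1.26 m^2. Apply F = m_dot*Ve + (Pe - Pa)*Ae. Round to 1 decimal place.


Step 1: Momentum thrust = m_dot * Ve = 95.5 * 1728 = 165024.0 N
Step 2: Pressure thrust = (Pe - Pa) * Ae = (44259 - 82248) * 1.26 = -47866.14 N
Step 3: Total thrust F = 165024.0 + -47866.14 = 117157.9 N

117157.9


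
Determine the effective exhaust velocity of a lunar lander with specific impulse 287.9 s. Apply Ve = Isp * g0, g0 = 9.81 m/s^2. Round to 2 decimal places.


Step 1: Ve = Isp * g0 = 287.9 * 9.81
Step 2: Ve = 2824.30 m/s

2824.30


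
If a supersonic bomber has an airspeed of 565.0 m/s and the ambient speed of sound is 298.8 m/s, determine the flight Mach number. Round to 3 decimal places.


Step 1: M = V / a = 565.0 / 298.8
Step 2: M = 1.891

1.891


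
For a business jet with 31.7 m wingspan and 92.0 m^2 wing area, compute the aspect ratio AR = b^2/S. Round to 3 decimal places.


Step 1: b^2 = 31.7^2 = 1004.89
Step 2: AR = 1004.89 / 92.0 = 10.923

10.923


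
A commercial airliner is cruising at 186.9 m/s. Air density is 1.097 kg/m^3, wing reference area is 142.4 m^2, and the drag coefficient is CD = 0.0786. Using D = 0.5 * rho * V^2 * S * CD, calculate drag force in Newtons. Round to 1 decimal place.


Step 1: Dynamic pressure q = 0.5 * 1.097 * 186.9^2 = 19159.9881 Pa
Step 2: Drag D = q * S * CD = 19159.9881 * 142.4 * 0.0786
Step 3: D = 214450.8 N

214450.8


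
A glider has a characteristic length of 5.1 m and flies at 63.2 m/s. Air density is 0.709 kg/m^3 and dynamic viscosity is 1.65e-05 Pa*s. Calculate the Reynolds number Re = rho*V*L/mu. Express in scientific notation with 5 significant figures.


Step 1: Numerator = rho * V * L = 0.709 * 63.2 * 5.1 = 228.52488
Step 2: Re = 228.52488 / 1.65e-05
Step 3: Re = 1.3850e+07

1.3850e+07


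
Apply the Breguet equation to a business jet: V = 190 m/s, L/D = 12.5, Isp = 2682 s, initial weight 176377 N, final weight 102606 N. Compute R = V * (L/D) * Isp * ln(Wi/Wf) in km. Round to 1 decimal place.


Step 1: Coefficient = V * (L/D) * Isp = 190 * 12.5 * 2682 = 6369750.0 m
Step 2: Wi/Wf = 176377 / 102606 = 1.718974
Step 3: ln(1.718974) = 0.541727
Step 4: R = 6369750.0 * 0.541727 = 3450667.7 m = 3450.7 km

3450.7


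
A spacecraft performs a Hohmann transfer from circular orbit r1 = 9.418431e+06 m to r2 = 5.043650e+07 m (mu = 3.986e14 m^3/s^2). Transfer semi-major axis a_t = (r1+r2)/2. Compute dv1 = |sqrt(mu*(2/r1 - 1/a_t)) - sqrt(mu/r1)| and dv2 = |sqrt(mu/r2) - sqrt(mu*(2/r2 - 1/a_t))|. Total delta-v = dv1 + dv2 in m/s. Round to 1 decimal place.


Step 1: Transfer semi-major axis a_t = (9.418431e+06 + 5.043650e+07) / 2 = 2.992747e+07 m
Step 2: v1 (circular at r1) = sqrt(mu/r1) = 6505.48 m/s
Step 3: v_t1 = sqrt(mu*(2/r1 - 1/a_t)) = 8445.33 m/s
Step 4: dv1 = |8445.33 - 6505.48| = 1939.85 m/s
Step 5: v2 (circular at r2) = 2811.23 m/s, v_t2 = 1577.07 m/s
Step 6: dv2 = |2811.23 - 1577.07| = 1234.16 m/s
Step 7: Total delta-v = 1939.85 + 1234.16 = 3174.0 m/s

3174.0


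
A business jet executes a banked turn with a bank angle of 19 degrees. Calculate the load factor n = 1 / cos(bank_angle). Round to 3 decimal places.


Step 1: Convert 19 degrees to radians = 0.331613
Step 2: cos(19 deg) = 0.945519
Step 3: n = 1 / 0.945519 = 1.058

1.058


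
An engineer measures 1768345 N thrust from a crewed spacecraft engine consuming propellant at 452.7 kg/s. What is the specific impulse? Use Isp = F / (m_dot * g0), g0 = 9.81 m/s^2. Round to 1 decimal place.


Step 1: m_dot * g0 = 452.7 * 9.81 = 4440.99
Step 2: Isp = 1768345 / 4440.99 = 398.2 s

398.2


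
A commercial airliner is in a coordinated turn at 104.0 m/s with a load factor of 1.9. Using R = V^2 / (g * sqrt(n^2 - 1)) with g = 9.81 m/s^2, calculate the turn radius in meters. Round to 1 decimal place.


Step 1: V^2 = 104.0^2 = 10816.0
Step 2: n^2 - 1 = 1.9^2 - 1 = 2.61
Step 3: sqrt(2.61) = 1.615549
Step 4: R = 10816.0 / (9.81 * 1.615549) = 682.5 m

682.5


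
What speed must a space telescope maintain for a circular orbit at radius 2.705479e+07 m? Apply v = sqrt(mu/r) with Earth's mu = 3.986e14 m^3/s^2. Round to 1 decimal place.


Step 1: mu / r = 3.986e14 / 2.705479e+07 = 14733065.7529
Step 2: v = sqrt(14733065.7529) = 3838.4 m/s

3838.4


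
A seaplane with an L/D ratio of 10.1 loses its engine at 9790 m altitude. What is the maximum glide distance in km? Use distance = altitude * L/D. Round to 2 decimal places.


Step 1: Glide distance = altitude * L/D = 9790 * 10.1 = 98879.0 m
Step 2: Convert to km: 98879.0 / 1000 = 98.88 km

98.88


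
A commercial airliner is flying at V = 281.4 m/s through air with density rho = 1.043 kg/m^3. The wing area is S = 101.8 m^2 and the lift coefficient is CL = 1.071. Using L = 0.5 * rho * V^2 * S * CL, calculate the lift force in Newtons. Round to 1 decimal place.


Step 1: Calculate dynamic pressure q = 0.5 * 1.043 * 281.4^2 = 0.5 * 1.043 * 79185.96 = 41295.4781 Pa
Step 2: Multiply by wing area and lift coefficient: L = 41295.4781 * 101.8 * 1.071
Step 3: L = 4203879.6747 * 1.071 = 4502355.1 N

4502355.1


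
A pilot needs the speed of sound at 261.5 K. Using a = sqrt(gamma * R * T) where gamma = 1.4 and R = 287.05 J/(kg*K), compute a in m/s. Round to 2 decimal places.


Step 1: gamma * R * T = 1.4 * 287.05 * 261.5 = 105089.005
Step 2: a = sqrt(105089.005) = 324.17 m/s

324.17


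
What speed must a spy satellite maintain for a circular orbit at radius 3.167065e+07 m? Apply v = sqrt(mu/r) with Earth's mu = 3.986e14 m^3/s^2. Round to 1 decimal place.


Step 1: mu / r = 3.986e14 / 3.167065e+07 = 12585785.2617
Step 2: v = sqrt(12585785.2617) = 3547.6 m/s

3547.6


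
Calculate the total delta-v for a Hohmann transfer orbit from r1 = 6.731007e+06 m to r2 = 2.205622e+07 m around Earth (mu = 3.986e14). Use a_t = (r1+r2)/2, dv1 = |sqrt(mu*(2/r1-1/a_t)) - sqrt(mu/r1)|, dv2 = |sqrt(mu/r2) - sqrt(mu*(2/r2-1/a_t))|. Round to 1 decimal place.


Step 1: Transfer semi-major axis a_t = (6.731007e+06 + 2.205622e+07) / 2 = 1.439361e+07 m
Step 2: v1 (circular at r1) = sqrt(mu/r1) = 7695.35 m/s
Step 3: v_t1 = sqrt(mu*(2/r1 - 1/a_t)) = 9525.97 m/s
Step 4: dv1 = |9525.97 - 7695.35| = 1830.62 m/s
Step 5: v2 (circular at r2) = 4251.12 m/s, v_t2 = 2907.09 m/s
Step 6: dv2 = |4251.12 - 2907.09| = 1344.03 m/s
Step 7: Total delta-v = 1830.62 + 1344.03 = 3174.6 m/s

3174.6


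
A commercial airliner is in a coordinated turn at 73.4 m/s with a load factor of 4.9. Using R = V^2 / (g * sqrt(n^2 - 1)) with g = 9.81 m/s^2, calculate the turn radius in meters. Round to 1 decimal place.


Step 1: V^2 = 73.4^2 = 5387.56
Step 2: n^2 - 1 = 4.9^2 - 1 = 23.01
Step 3: sqrt(23.01) = 4.796874
Step 4: R = 5387.56 / (9.81 * 4.796874) = 114.5 m

114.5


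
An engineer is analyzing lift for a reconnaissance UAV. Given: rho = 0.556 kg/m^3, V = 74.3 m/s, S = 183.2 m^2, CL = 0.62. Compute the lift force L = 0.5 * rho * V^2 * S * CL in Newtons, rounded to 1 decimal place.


Step 1: Calculate dynamic pressure q = 0.5 * 0.556 * 74.3^2 = 0.5 * 0.556 * 5520.49 = 1534.6962 Pa
Step 2: Multiply by wing area and lift coefficient: L = 1534.6962 * 183.2 * 0.62
Step 3: L = 281156.3475 * 0.62 = 174316.9 N

174316.9


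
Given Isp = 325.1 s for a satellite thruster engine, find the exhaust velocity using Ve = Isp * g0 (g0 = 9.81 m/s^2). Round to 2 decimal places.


Step 1: Ve = Isp * g0 = 325.1 * 9.81
Step 2: Ve = 3189.23 m/s

3189.23


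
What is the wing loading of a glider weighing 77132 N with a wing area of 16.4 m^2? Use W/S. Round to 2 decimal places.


Step 1: Wing loading = W / S = 77132 / 16.4
Step 2: Wing loading = 4703.17 N/m^2

4703.17


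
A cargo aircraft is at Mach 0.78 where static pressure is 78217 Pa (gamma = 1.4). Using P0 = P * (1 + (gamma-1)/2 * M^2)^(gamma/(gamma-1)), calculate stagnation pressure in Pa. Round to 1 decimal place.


Step 1: (gamma-1)/2 * M^2 = 0.2 * 0.6084 = 0.12168
Step 2: 1 + 0.12168 = 1.12168
Step 3: Exponent gamma/(gamma-1) = 3.5
Step 4: P0 = 78217 * 1.12168^3.5 = 116907.6 Pa

116907.6


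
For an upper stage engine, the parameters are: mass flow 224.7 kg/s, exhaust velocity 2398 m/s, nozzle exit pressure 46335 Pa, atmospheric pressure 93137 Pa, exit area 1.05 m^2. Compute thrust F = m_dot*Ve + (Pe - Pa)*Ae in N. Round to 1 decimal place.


Step 1: Momentum thrust = m_dot * Ve = 224.7 * 2398 = 538830.6 N
Step 2: Pressure thrust = (Pe - Pa) * Ae = (46335 - 93137) * 1.05 = -49142.10 N
Step 3: Total thrust F = 538830.6 + -49142.10 = 489688.5 N

489688.5


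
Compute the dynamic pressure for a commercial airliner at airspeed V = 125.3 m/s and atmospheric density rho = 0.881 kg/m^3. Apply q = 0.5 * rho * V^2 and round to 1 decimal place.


Step 1: V^2 = 125.3^2 = 15700.09
Step 2: q = 0.5 * 0.881 * 15700.09
Step 3: q = 6915.9 Pa

6915.9


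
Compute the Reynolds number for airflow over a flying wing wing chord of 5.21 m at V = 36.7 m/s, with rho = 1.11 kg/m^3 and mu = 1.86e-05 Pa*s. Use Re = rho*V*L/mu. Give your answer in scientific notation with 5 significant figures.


Step 1: Numerator = rho * V * L = 1.11 * 36.7 * 5.21 = 212.23977
Step 2: Re = 212.23977 / 1.86e-05
Step 3: Re = 1.1411e+07

1.1411e+07


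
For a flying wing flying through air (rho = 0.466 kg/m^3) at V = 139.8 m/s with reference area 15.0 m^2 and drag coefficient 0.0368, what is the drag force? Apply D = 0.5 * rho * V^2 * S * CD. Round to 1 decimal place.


Step 1: Dynamic pressure q = 0.5 * 0.466 * 139.8^2 = 4553.7613 Pa
Step 2: Drag D = q * S * CD = 4553.7613 * 15.0 * 0.0368
Step 3: D = 2513.7 N

2513.7


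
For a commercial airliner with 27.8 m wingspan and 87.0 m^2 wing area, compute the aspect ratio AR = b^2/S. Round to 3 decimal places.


Step 1: b^2 = 27.8^2 = 772.84
Step 2: AR = 772.84 / 87.0 = 8.883

8.883


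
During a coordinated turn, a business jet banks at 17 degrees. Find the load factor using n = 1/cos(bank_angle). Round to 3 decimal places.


Step 1: Convert 17 degrees to radians = 0.296706
Step 2: cos(17 deg) = 0.956305
Step 3: n = 1 / 0.956305 = 1.046

1.046


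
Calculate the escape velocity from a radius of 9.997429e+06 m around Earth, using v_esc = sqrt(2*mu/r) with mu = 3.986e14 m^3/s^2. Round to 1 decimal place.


Step 1: 2*mu/r = 2 * 3.986e14 / 9.997429e+06 = 79740501.2829
Step 2: v_esc = sqrt(79740501.2829) = 8929.8 m/s

8929.8


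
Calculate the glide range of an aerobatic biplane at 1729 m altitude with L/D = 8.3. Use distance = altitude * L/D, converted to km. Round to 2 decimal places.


Step 1: Glide distance = altitude * L/D = 1729 * 8.3 = 14350.7 m
Step 2: Convert to km: 14350.7 / 1000 = 14.35 km

14.35


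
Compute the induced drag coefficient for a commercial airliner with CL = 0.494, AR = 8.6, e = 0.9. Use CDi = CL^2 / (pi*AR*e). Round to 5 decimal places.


Step 1: CL^2 = 0.494^2 = 0.244036
Step 2: pi * AR * e = 3.14159 * 8.6 * 0.9 = 24.315927
Step 3: CDi = 0.244036 / 24.315927 = 0.01004

0.01004


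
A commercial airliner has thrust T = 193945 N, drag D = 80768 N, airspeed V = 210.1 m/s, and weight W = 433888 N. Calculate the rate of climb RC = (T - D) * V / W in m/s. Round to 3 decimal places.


Step 1: Excess thrust = T - D = 193945 - 80768 = 113177 N
Step 2: Excess power = 113177 * 210.1 = 23778487.7 W
Step 3: RC = 23778487.7 / 433888 = 54.803 m/s

54.803


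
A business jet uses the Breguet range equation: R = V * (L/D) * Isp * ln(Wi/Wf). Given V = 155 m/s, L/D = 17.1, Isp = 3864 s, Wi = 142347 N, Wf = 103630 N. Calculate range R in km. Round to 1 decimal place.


Step 1: Coefficient = V * (L/D) * Isp = 155 * 17.1 * 3864 = 10241532.0 m
Step 2: Wi/Wf = 142347 / 103630 = 1.373608
Step 3: ln(1.373608) = 0.317441
Step 4: R = 10241532.0 * 0.317441 = 3251080.9 m = 3251.1 km

3251.1


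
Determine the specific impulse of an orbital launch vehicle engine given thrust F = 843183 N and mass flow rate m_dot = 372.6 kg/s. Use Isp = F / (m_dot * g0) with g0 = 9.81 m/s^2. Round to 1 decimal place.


Step 1: m_dot * g0 = 372.6 * 9.81 = 3655.21
Step 2: Isp = 843183 / 3655.21 = 230.7 s

230.7


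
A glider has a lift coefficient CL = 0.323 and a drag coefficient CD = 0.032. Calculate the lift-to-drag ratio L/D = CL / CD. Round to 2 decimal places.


Step 1: L/D = CL / CD = 0.323 / 0.032
Step 2: L/D = 10.09

10.09


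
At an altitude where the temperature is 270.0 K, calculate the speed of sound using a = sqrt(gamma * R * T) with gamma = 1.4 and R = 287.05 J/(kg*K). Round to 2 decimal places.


Step 1: gamma * R * T = 1.4 * 287.05 * 270.0 = 108504.9
Step 2: a = sqrt(108504.9) = 329.40 m/s

329.40


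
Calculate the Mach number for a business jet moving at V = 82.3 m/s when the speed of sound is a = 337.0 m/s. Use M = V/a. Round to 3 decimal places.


Step 1: M = V / a = 82.3 / 337.0
Step 2: M = 0.244

0.244


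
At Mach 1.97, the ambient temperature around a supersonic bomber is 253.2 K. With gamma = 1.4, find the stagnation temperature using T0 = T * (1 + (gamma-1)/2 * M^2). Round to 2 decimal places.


Step 1: (gamma-1)/2 = 0.2
Step 2: M^2 = 3.8809
Step 3: 1 + 0.2 * 3.8809 = 1.77618
Step 4: T0 = 253.2 * 1.77618 = 449.73 K

449.73


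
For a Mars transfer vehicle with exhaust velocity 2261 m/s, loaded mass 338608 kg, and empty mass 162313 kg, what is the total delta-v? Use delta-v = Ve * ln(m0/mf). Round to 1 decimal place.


Step 1: Mass ratio m0/mf = 338608 / 162313 = 2.086142
Step 2: ln(2.086142) = 0.735317
Step 3: delta-v = 2261 * 0.735317 = 1662.6 m/s

1662.6


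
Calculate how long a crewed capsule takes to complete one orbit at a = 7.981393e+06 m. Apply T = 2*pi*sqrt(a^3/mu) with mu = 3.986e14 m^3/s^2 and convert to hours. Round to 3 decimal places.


Step 1: a^3 / mu = 5.084358e+20 / 3.986e14 = 1.275554e+06
Step 2: sqrt(1.275554e+06) = 1129.4042 s
Step 3: T = 2*pi * 1129.4042 = 7096.26 s
Step 4: T in hours = 7096.26 / 3600 = 1.971 hours

1.971


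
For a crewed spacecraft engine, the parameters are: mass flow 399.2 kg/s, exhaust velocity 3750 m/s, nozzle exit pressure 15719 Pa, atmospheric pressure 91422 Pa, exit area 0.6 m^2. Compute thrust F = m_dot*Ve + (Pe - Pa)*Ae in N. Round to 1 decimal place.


Step 1: Momentum thrust = m_dot * Ve = 399.2 * 3750 = 1497000.0 N
Step 2: Pressure thrust = (Pe - Pa) * Ae = (15719 - 91422) * 0.6 = -45421.8 N
Step 3: Total thrust F = 1497000.0 + -45421.8 = 1451578.2 N

1451578.2
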